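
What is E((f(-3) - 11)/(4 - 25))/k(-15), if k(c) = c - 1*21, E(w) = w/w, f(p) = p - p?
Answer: -1/36 ≈ -0.027778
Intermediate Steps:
f(p) = 0
E(w) = 1
k(c) = -21 + c (k(c) = c - 21 = -21 + c)
E((f(-3) - 11)/(4 - 25))/k(-15) = 1/(-21 - 15) = 1/(-36) = 1*(-1/36) = -1/36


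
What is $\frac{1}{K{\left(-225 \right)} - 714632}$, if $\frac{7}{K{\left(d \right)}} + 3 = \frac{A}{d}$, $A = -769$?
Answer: $- \frac{94}{67173833} \approx -1.3994 \cdot 10^{-6}$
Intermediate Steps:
$K{\left(d \right)} = \frac{7}{-3 - \frac{769}{d}}$
$\frac{1}{K{\left(-225 \right)} - 714632} = \frac{1}{\left(-7\right) \left(-225\right) \frac{1}{769 + 3 \left(-225\right)} - 714632} = \frac{1}{\left(-7\right) \left(-225\right) \frac{1}{769 - 675} - 714632} = \frac{1}{\left(-7\right) \left(-225\right) \frac{1}{94} - 714632} = \frac{1}{\frac{1575}{94} - 714632} = \frac{1}{- \frac{67173833}{94}} = - \frac{94}{67173833}$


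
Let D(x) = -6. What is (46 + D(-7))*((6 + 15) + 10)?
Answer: 1240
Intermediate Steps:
(46 + D(-7))*((6 + 15) + 10) = (46 - 6)*((6 + 15) + 10) = 40*(21 + 10) = 40*31 = 1240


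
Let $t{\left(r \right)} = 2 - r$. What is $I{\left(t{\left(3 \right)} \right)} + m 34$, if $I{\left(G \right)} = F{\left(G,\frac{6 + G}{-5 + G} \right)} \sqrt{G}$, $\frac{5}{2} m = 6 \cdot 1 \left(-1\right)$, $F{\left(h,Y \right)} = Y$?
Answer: $- \frac{408}{5} - \frac{5 i}{6} \approx -81.6 - 0.83333 i$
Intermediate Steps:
$m = - \frac{12}{5}$ ($m = \frac{2 \cdot 6 \cdot 1 \left(-1\right)}{5} = \frac{2 \cdot 6 \left(-1\right)}{5} = \frac{2}{5} \left(-6\right) = - \frac{12}{5} \approx -2.4$)
$I{\left(G \right)} = \frac{\sqrt{G} \left(6 + G\right)}{-5 + G}$ ($I{\left(G \right)} = \frac{6 + G}{-5 + G} \sqrt{G} = \frac{\sqrt{G} \left(6 + G\right)}{-5 + G}$)
$I{\left(t{\left(3 \right)} \right)} + m 34 = \frac{\sqrt{2 - 3} \left(6 + \left(2 - 3\right)\right)}{-5 + \left(2 - 3\right)} - \frac{408}{5} = \frac{\sqrt{-1} \left(6 - 1\right)}{-5 - 1} - \frac{408}{5} = i \frac{1}{-6} \cdot 5 - \frac{408}{5} = i \left(- \frac{1}{6}\right) 5 - \frac{408}{5} = - \frac{5 i}{6} - \frac{408}{5} = - \frac{408}{5} - \frac{5 i}{6}$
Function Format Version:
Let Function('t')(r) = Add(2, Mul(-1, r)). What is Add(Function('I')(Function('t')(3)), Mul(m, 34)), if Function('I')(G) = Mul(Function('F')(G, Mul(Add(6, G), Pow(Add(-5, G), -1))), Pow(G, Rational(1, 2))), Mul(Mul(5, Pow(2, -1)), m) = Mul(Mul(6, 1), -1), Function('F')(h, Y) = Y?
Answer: Add(Rational(-408, 5), Mul(Rational(-5, 6), I)) ≈ Add(-81.600, Mul(-0.83333, I))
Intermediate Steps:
m = Rational(-12, 5) (m = Mul(Rational(2, 5), Mul(Mul(6, 1), -1)) = Mul(Rational(2, 5), Mul(6, -1)) = Mul(Rational(2, 5), -6) = Rational(-12, 5) ≈ -2.4000)
Function('I')(G) = Mul(Pow(G, Rational(1, 2)), Pow(Add(-5, G), -1), Add(6, G)) (Function('I')(G) = Mul(Mul(Add(6, G), Pow(Add(-5, G), -1)), Pow(G, Rational(1, 2))) = Mul(Mul(Pow(Add(-5, G), -1), Add(6, G)), Pow(G, Rational(1, 2))) = Mul(Pow(G, Rational(1, 2)), Pow(Add(-5, G), -1), Add(6, G)))
Add(Function('I')(Function('t')(3)), Mul(m, 34)) = Add(Mul(Pow(Add(2, Mul(-1, 3)), Rational(1, 2)), Pow(Add(-5, Add(2, Mul(-1, 3))), -1), Add(6, Add(2, Mul(-1, 3)))), Mul(Rational(-12, 5), 34)) = Add(Mul(Pow(Add(2, -3), Rational(1, 2)), Pow(Add(-5, Add(2, -3)), -1), Add(6, Add(2, -3))), Rational(-408, 5)) = Add(Mul(Pow(-1, Rational(1, 2)), Pow(Add(-5, -1), -1), Add(6, -1)), Rational(-408, 5)) = Add(Mul(I, Pow(-6, -1), 5), Rational(-408, 5)) = Add(Mul(I, Rational(-1, 6), 5), Rational(-408, 5)) = Add(Mul(Rational(-5, 6), I), Rational(-408, 5)) = Add(Rational(-408, 5), Mul(Rational(-5, 6), I))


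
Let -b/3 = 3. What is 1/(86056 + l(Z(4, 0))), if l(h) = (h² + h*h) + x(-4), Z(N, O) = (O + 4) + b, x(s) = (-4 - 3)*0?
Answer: 1/86106 ≈ 1.1614e-5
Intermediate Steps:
x(s) = 0 (x(s) = -7*0 = 0)
b = -9 (b = -3*3 = -9)
Z(N, O) = -5 + O (Z(N, O) = (O + 4) - 9 = (4 + O) - 9 = -5 + O)
l(h) = 2*h² (l(h) = (h² + h*h) + 0 = (h² + h²) + 0 = 2*h² + 0 = 2*h²)
1/(86056 + l(Z(4, 0))) = 1/(86056 + 2*(-5 + 0)²) = 1/(86056 + 2*(-5)²) = 1/(86056 + 2*25) = 1/(86056 + 50) = 1/86106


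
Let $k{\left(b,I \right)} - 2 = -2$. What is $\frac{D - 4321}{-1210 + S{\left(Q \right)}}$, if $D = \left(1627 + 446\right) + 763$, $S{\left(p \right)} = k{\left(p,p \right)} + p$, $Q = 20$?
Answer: $\frac{297}{238} \approx 1.2479$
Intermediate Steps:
$k{\left(b,I \right)} = 0$ ($k{\left(b,I \right)} = 2 - 2 = 0$)
$S{\left(p \right)} = p$ ($S{\left(p \right)} = 0 + p = p$)
$D = 2836$ ($D = 2073 + 763 = 2836$)
$\frac{D - 4321}{-1210 + S{\left(Q \right)}} = \frac{2836 - 4321}{-1210 + 20} = - \frac{1485}{-1190} = \left(-1485\right) \left(- \frac{1}{1190}\right) = \frac{297}{238}$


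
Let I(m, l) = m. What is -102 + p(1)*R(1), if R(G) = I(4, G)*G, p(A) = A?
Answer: -98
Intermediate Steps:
R(G) = 4*G
-102 + p(1)*R(1) = -102 + 1*(4*1) = -102 + 1*4 = -102 + 4 = -98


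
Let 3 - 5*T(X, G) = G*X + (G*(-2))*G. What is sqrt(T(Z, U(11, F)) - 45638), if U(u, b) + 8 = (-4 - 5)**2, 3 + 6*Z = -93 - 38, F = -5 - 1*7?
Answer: 4*I*sqrt(607215)/15 ≈ 207.8*I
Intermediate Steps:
F = -12 (F = -5 - 7 = -12)
Z = -67/3 (Z = -1/2 + (-93 - 38)/6 = -1/2 + (1/6)*(-131) = -1/2 - 131/6 = -67/3 ≈ -22.333)
U(u, b) = 73 (U(u, b) = -8 + (-4 - 5)**2 = -8 + (-9)**2 = -8 + 81 = 73)
T(X, G) = 3/5 + 2*G**2/5 - G*X/5 (T(X, G) = 3/5 - (G*X + (G*(-2))*G)/5 = 3/5 - (G*X + (-2*G)*G)/5 = 3/5 - (G*X - 2*G**2)/5 = 3/5 - (-2*G**2 + G*X)/5 = 3/5 + (2*G**2/5 - G*X/5) = 3/5 + 2*G**2/5 - G*X/5)
sqrt(T(Z, U(11, F)) - 45638) = sqrt((3/5 + (2/5)*73**2 - 1/5*73*(-67/3)) - 45638) = sqrt((3/5 + (2/5)*5329 + 4891/15) - 45638) = sqrt((3/5 + 10658/5 + 4891/15) - 45638) = sqrt(36874/15 - 45638) = sqrt(-647696/15) = 4*I*sqrt(607215)/15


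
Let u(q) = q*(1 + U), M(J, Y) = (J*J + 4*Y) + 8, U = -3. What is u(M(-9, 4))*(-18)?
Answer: 3780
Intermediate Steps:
M(J, Y) = 8 + J² + 4*Y (M(J, Y) = (J² + 4*Y) + 8 = 8 + J² + 4*Y)
u(q) = -2*q (u(q) = q*(1 - 3) = q*(-2) = -2*q)
u(M(-9, 4))*(-18) = -2*(8 + (-9)² + 4*4)*(-18) = -2*(8 + 81 + 16)*(-18) = -2*105*(-18) = -210*(-18) = 3780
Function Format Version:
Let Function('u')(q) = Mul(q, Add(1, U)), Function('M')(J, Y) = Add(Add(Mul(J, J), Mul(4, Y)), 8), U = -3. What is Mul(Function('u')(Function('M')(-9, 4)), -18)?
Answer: 3780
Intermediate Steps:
Function('M')(J, Y) = Add(8, Pow(J, 2), Mul(4, Y)) (Function('M')(J, Y) = Add(Add(Pow(J, 2), Mul(4, Y)), 8) = Add(8, Pow(J, 2), Mul(4, Y)))
Function('u')(q) = Mul(-2, q) (Function('u')(q) = Mul(q, Add(1, -3)) = Mul(q, -2) = Mul(-2, q))
Mul(Function('u')(Function('M')(-9, 4)), -18) = Mul(Mul(-2, Add(8, Pow(-9, 2), Mul(4, 4))), -18) = Mul(Mul(-2, Add(8, 81, 16)), -18) = Mul(Mul(-2, 105), -18) = Mul(-210, -18) = 3780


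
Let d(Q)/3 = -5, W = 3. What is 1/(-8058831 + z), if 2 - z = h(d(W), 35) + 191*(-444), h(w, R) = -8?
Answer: -1/7974017 ≈ -1.2541e-7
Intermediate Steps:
d(Q) = -15 (d(Q) = 3*(-5) = -15)
z = 84814 (z = 2 - (-8 + 191*(-444)) = 2 - (-8 - 84804) = 2 - 1*(-84812) = 2 + 84812 = 84814)
1/(-8058831 + z) = 1/(-8058831 + 84814) = 1/(-7974017) = -1/7974017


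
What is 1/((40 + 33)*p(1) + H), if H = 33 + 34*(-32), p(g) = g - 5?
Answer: -1/1347 ≈ -0.00074239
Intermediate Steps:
p(g) = -5 + g
H = -1055 (H = 33 - 1088 = -1055)
1/((40 + 33)*p(1) + H) = 1/((40 + 33)*(-5 + 1) - 1055) = 1/(73*(-4) - 1055) = 1/(-292 - 1055) = 1/(-1347) = -1/1347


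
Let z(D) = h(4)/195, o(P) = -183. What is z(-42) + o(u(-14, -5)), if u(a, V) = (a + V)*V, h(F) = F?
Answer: -35681/195 ≈ -182.98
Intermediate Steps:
u(a, V) = V*(V + a) (u(a, V) = (V + a)*V = V*(V + a))
z(D) = 4/195
z(-42) + o(u(-14, -5)) = 4/195 - 183 = -35681/195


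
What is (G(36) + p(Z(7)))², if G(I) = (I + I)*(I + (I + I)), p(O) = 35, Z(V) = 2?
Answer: 61011721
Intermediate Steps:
G(I) = 6*I² (G(I) = (2*I)*(I + 2*I) = (2*I)*(3*I) = 6*I²)
(G(36) + p(Z(7)))² = (6*36² + 35)² = (6*1296 + 35)² = (7776 + 35)² = 7811² = 61011721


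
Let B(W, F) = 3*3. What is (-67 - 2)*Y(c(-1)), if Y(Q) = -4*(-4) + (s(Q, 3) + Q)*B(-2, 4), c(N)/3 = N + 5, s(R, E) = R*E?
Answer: -30912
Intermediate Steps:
B(W, F) = 9
s(R, E) = E*R
c(N) = 15 + 3*N (c(N) = 3*(N + 5) = 3*(5 + N) = 15 + 3*N)
Y(Q) = 16 + 36*Q (Y(Q) = -4*(-4) + (3*Q + Q)*9 = 16 + (4*Q)*9 = 16 + 36*Q)
(-67 - 2)*Y(c(-1)) = (-67 - 2)*(16 + 36*(15 + 3*(-1))) = -69*(16 + 36*(15 - 3)) = -69*(16 + 36*12) = -69*(16 + 432) = -69*448 = -30912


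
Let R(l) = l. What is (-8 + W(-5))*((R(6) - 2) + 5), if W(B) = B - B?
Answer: -72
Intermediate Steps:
W(B) = 0
(-8 + W(-5))*((R(6) - 2) + 5) = (-8 + 0)*((6 - 2) + 5) = -8*(4 + 5) = -8*9 = -72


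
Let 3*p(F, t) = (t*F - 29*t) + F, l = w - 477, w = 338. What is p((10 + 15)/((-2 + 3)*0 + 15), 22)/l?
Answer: 1799/1251 ≈ 1.4380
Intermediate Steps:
l = -139 (l = 338 - 477 = -139)
p(F, t) = -29*t/3 + F/3 + F*t/3 (p(F, t) = ((t*F - 29*t) + F)/3 = ((F*t - 29*t) + F)/3 = ((-29*t + F*t) + F)/3 = (F - 29*t + F*t)/3 = -29*t/3 + F/3 + F*t/3)
p((10 + 15)/((-2 + 3)*0 + 15), 22)/l = (-29/3*22 + ((10 + 15)/((-2 + 3)*0 + 15))/3 + (1/3)*((10 + 15)/((-2 + 3)*0 + 15))*22)/(-139) = (-638/3 + (25/(1*0 + 15))/3 + (1/3)*(25/(1*0 + 15))*22)*(-1/139) = (-638/3 + (25/(0 + 15))/3 + (1/3)*(25/(0 + 15))*22)*(-1/139) = (-638/3 + (25/15)/3 + (1/3)*(25/15)*22)*(-1/139) = (-638/3 + (25*(1/15))/3 + (1/3)*(25*(1/15))*22)*(-1/139) = (-638/3 + (1/3)*(5/3) + (1/3)*(5/3)*22)*(-1/139) = (-638/3 + 5/9 + 110/9)*(-1/139) = -1799/9*(-1/139) = 1799/1251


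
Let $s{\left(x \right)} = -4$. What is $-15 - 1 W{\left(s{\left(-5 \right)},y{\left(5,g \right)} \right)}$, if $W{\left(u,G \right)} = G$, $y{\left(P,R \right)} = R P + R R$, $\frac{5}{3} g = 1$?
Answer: $- \frac{459}{25} \approx -18.36$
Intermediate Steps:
$g = \frac{3}{5}$ ($g = \frac{3}{5} \cdot 1 = \frac{3}{5} \approx 0.6$)
$y{\left(P,R \right)} = R^{2} + P R$ ($y{\left(P,R \right)} = P R + R^{2} = R^{2} + P R$)
$-15 - 1 W{\left(s{\left(-5 \right)},y{\left(5,g \right)} \right)} = -15 - 1 \frac{3 \left(5 + \frac{3}{5}\right)}{5} = -15 - 1 \cdot \frac{3}{5} \cdot \frac{28}{5} = -15 - 1 \cdot \frac{84}{25} = -15 - \frac{84}{25} = - \frac{459}{25}$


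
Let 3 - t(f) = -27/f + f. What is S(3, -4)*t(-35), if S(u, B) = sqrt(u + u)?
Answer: 1303*sqrt(6)/35 ≈ 91.191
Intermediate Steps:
t(f) = 3 - f + 27/f (t(f) = 3 - (-27/f + f) = 3 - (f - 27/f) = 3 + (-f + 27/f) = 3 - f + 27/f)
S(u, B) = sqrt(2)*sqrt(u) (S(u, B) = sqrt(2*u) = sqrt(2)*sqrt(u))
S(3, -4)*t(-35) = (sqrt(2)*sqrt(3))*(3 - 1*(-35) + 27/(-35)) = sqrt(6)*(3 + 35 + 27*(-1/35)) = sqrt(6)*(3 + 35 - 27/35) = sqrt(6)*(1303/35) = 1303*sqrt(6)/35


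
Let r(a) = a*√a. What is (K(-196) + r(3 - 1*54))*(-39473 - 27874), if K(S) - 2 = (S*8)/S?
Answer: -673470 + 3434697*I*√51 ≈ -6.7347e+5 + 2.4529e+7*I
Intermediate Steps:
r(a) = a^(3/2)
K(S) = 10 (K(S) = 2 + (S*8)/S = 2 + (8*S)/S = 2 + 8 = 10)
(K(-196) + r(3 - 1*54))*(-39473 - 27874) = (10 + (3 - 1*54)^(3/2))*(-39473 - 27874) = (10 + (3 - 54)^(3/2))*(-67347) = (10 + (-51)^(3/2))*(-67347) = (10 - 51*I*√51)*(-67347) = -673470 + 3434697*I*√51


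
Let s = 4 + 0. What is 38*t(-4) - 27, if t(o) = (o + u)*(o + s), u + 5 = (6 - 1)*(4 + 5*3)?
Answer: -27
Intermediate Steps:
u = 90 (u = -5 + (6 - 1)*(4 + 5*3) = -5 + 5*(4 + 15) = -5 + 5*19 = -5 + 95 = 90)
s = 4
t(o) = (4 + o)*(90 + o) (t(o) = (o + 90)*(o + 4) = (90 + o)*(4 + o) = (4 + o)*(90 + o))
38*t(-4) - 27 = 38*(360 + (-4)² + 94*(-4)) - 27 = 38*(360 + 16 - 376) - 27 = 38*0 - 27 = 0 - 27 = -27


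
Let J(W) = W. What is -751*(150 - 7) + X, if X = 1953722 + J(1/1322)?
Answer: 2440846939/1322 ≈ 1.8463e+6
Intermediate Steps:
X = 2582820485/1322 (X = 1953722 + 1/1322 = 2582820485/1322 ≈ 1.9537e+6)
-751*(150 - 7) + X = -751*(150 - 7) + 2582820485/1322 = -751*143 + 2582820485/1322 = -107393 + 2582820485/1322 = 2440846939/1322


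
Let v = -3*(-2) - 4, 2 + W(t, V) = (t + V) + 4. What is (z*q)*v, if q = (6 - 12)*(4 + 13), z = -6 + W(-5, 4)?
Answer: 1020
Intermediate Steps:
W(t, V) = 2 + V + t (W(t, V) = -2 + ((t + V) + 4) = -2 + ((V + t) + 4) = -2 + (4 + V + t) = 2 + V + t)
z = -5 (z = -6 + (2 + 4 - 5) = -6 + 1 = -5)
v = 2 (v = 6 - 4 = 2)
q = -102 (q = -6*17 = -102)
(z*q)*v = -5*(-102)*2 = 510*2 = 1020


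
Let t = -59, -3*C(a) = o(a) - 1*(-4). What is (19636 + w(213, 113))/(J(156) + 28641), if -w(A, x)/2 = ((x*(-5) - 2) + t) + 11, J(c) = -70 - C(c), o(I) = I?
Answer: 62598/85873 ≈ 0.72896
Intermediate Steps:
C(a) = -4/3 - a/3 (C(a) = -(a - 1*(-4))/3 = -(a + 4)/3 = -(4 + a)/3 = -4/3 - a/3)
J(c) = -206/3 + c/3 (J(c) = -70 - (-4/3 - c/3) = -70 + (4/3 + c/3) = -206/3 + c/3)
w(A, x) = 100 + 10*x (w(A, x) = -2*(((x*(-5) - 2) - 59) + 11) = -2*(((-5*x - 2) - 59) + 11) = -2*(((-2 - 5*x) - 59) + 11) = -2*((-61 - 5*x) + 11) = -2*(-50 - 5*x) = 100 + 10*x)
(19636 + w(213, 113))/(J(156) + 28641) = (19636 + (100 + 10*113))/((-206/3 + (⅓)*156) + 28641) = (19636 + (100 + 1130))/((-206/3 + 52) + 28641) = (19636 + 1230)/(-50/3 + 28641) = 20866/(85873/3) = 20866*(3/85873) = 62598/85873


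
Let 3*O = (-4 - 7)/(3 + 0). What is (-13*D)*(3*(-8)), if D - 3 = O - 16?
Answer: -13312/3 ≈ -4437.3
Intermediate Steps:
O = -11/9 (O = ((-4 - 7)/(3 + 0))/3 = (-11/3)/3 = (-11*⅓)/3 = (⅓)*(-11/3) = -11/9 ≈ -1.2222)
D = -128/9 (D = 3 + (-11/9 - 16) = 3 - 155/9 = -128/9 ≈ -14.222)
(-13*D)*(3*(-8)) = (-13*(-128/9))*(3*(-8)) = (1664/9)*(-24) = -13312/3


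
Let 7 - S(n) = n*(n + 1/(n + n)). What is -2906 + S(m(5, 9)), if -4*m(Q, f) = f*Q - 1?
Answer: -6041/2 ≈ -3020.5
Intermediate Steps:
m(Q, f) = ¼ - Q*f/4 (m(Q, f) = -(f*Q - 1)/4 = -(Q*f - 1)/4 = -(-1 + Q*f)/4 = ¼ - Q*f/4)
S(n) = 7 - n*(n + 1/(2*n)) (S(n) = 7 - n*(n + 1/(n + n)) = 7 - n*(n + 1/(2*n)))
-2906 + S(m(5, 9)) = -2906 + (13/2 - (¼ - ¼*5*9)²) = -2906 + (13/2 - (¼ - 45/4)²) = -2906 + (13/2 - 1*(-11)²) = -2906 + (13/2 - 1*121) = -2906 + (13/2 - 121) = -2906 - 229/2 = -6041/2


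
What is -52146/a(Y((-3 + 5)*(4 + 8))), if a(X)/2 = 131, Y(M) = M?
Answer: -26073/131 ≈ -199.03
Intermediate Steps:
a(X) = 262 (a(X) = 2*131 = 262)
-52146/a(Y((-3 + 5)*(4 + 8))) = -52146/262 = -52146*1/262 = -26073/131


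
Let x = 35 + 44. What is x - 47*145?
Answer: -6736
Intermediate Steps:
x = 79
x - 47*145 = 79 - 47*145 = 79 - 6815 = -6736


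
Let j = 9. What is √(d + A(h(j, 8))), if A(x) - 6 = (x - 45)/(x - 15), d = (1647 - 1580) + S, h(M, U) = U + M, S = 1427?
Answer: √1486 ≈ 38.549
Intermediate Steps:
h(M, U) = M + U
d = 1494 (d = (1647 - 1580) + 1427 = 67 + 1427 = 1494)
A(x) = 6 + (-45 + x)/(-15 + x) (A(x) = 6 + (x - 45)/(x - 15) = 6 + (-45 + x)/(-15 + x))
√(d + A(h(j, 8))) = √(1494 + (-135 + 7*(9 + 8))/(-15 + (9 + 8))) = √(1494 + (-135 + 7*17)/(-15 + 17)) = √(1494 + (-135 + 119)/2) = √(1494 + (½)*(-16)) = √(1494 - 8) = √1486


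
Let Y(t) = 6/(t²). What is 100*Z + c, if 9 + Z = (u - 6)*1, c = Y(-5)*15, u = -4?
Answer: -9482/5 ≈ -1896.4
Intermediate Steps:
Y(t) = 6/t²
c = 18/5 (c = (6/(-5)²)*15 = (6*(1/25))*15 = (6/25)*15 = 18/5 ≈ 3.6000)
Z = -19 (Z = -9 + (-4 - 6)*1 = -9 - 10*1 = -9 - 10 = -19)
100*Z + c = 100*(-19) + 18/5 = -1900 + 18/5 = -9482/5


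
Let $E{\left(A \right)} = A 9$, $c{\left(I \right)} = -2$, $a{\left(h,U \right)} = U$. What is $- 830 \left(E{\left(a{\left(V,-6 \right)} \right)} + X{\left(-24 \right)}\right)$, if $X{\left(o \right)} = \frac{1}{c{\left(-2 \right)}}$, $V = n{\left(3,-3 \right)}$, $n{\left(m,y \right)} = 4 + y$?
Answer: $45235$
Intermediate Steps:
$V = 1$ ($V = 4 - 3 = 1$)
$E{\left(A \right)} = 9 A$
$X{\left(o \right)} = - \frac{1}{2}$ ($X{\left(o \right)} = \frac{1}{-2} = - \frac{1}{2}$)
$- 830 \left(E{\left(a{\left(V,-6 \right)} \right)} + X{\left(-24 \right)}\right) = - 830 \left(9 \left(-6\right) - \frac{1}{2}\right) = - 830 \left(-54 - \frac{1}{2}\right) = \left(-830\right) \left(- \frac{109}{2}\right) = 45235$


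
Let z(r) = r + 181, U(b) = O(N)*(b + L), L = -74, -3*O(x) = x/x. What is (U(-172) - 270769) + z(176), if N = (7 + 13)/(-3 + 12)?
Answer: -270330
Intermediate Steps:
N = 20/9 ≈ 2.2222
O(x) = -⅓ (O(x) = -x/(3*x) = -⅓*1 = -⅓)
U(b) = 74/3 - b/3 (U(b) = -(b - 74)/3 = -(-74 + b)/3 = 74/3 - b/3)
z(r) = 181 + r
(U(-172) - 270769) + z(176) = ((74/3 - ⅓*(-172)) - 270769) + (181 + 176) = ((74/3 + 172/3) - 270769) + 357 = (82 - 270769) + 357 = -270687 + 357 = -270330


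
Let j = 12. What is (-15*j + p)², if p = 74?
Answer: 11236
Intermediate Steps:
(-15*j + p)² = (-15*12 + 74)² = (-180 + 74)² = (-106)² = 11236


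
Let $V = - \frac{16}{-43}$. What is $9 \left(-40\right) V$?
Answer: $- \frac{5760}{43} \approx -133.95$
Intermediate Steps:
$V = \frac{16}{43}$ ($V = \left(-16\right) \left(- \frac{1}{43}\right) = \frac{16}{43} \approx 0.37209$)
$9 \left(-40\right) V = 9 \left(-40\right) \frac{16}{43} = \left(-360\right) \frac{16}{43} = - \frac{5760}{43}$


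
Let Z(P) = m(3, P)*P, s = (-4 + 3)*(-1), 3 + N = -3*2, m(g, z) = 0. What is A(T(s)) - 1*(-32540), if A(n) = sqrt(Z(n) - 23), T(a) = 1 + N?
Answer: 32540 + I*sqrt(23) ≈ 32540.0 + 4.7958*I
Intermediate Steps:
N = -9 (N = -3 - 3*2 = -3 - 6 = -9)
s = 1 (s = -1*(-1) = 1)
T(a) = -8 (T(a) = 1 - 9 = -8)
Z(P) = 0 (Z(P) = 0*P = 0)
A(n) = I*sqrt(23) (A(n) = sqrt(0 - 23) = sqrt(-23) = I*sqrt(23))
A(T(s)) - 1*(-32540) = I*sqrt(23) - 1*(-32540) = I*sqrt(23) + 32540 = 32540 + I*sqrt(23)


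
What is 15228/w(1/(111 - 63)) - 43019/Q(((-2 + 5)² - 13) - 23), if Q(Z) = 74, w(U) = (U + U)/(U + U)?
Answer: 1083853/74 ≈ 14647.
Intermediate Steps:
w(U) = 1 (w(U) = (2*U)/((2*U)) = (2*U)*(1/(2*U)) = 1)
15228/w(1/(111 - 63)) - 43019/Q(((-2 + 5)² - 13) - 23) = 15228/1 - 43019/74 = 15228*1 - 43019*1/74 = 15228 - 43019/74 = 1083853/74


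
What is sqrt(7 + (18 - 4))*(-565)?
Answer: -565*sqrt(21) ≈ -2589.2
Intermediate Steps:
sqrt(7 + (18 - 4))*(-565) = sqrt(7 + 14)*(-565) = sqrt(21)*(-565) = -565*sqrt(21)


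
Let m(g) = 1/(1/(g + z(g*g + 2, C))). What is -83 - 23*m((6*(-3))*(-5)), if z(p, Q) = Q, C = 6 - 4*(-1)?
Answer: -2383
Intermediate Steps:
C = 10 (C = 6 + 4 = 10)
m(g) = 10 + g (m(g) = 1/(1/(g + 10)) = 1/(1/(10 + g)) = 10 + g)
-83 - 23*m((6*(-3))*(-5)) = -83 - 23*(10 + (6*(-3))*(-5)) = -83 - 23*(10 - 18*(-5)) = -83 - 23*(10 + 90) = -83 - 23*100 = -83 - 2300 = -2383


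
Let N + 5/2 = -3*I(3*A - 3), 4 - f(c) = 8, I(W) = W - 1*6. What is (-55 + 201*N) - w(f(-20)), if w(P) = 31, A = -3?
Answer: 20531/2 ≈ 10266.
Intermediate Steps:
I(W) = -6 + W (I(W) = W - 6 = -6 + W)
f(c) = -4 (f(c) = 4 - 1*8 = 4 - 8 = -4)
N = 103/2 (N = -5/2 - 3*(-6 + (3*(-3) - 3)) = -5/2 - 3*(-6 + (-9 - 3)) = -5/2 - 3*(-6 - 12) = -5/2 - 3*(-18) = -5/2 + 54 = 103/2 ≈ 51.500)
(-55 + 201*N) - w(f(-20)) = (-55 + 201*(103/2)) - 1*31 = (-55 + 20703/2) - 31 = 20593/2 - 31 = 20531/2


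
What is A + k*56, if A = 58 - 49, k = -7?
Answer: -383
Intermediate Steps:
A = 9
A + k*56 = 9 - 7*56 = 9 - 392 = -383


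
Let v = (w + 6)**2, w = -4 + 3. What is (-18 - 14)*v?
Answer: -800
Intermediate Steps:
w = -1
v = 25 (v = (-1 + 6)**2 = 5**2 = 25)
(-18 - 14)*v = (-18 - 14)*25 = -32*25 = -800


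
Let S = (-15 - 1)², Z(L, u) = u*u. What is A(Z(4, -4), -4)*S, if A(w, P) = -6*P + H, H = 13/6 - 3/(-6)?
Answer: 20480/3 ≈ 6826.7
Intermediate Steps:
H = 8/3 (H = 13*(⅙) - 3*(-⅙) = 13/6 + ½ = 8/3 ≈ 2.6667)
Z(L, u) = u²
S = 256 (S = (-16)² = 256)
A(w, P) = 8/3 - 6*P (A(w, P) = -6*P + 8/3 = 8/3 - 6*P)
A(Z(4, -4), -4)*S = (8/3 - 6*(-4))*256 = (8/3 + 24)*256 = (80/3)*256 = 20480/3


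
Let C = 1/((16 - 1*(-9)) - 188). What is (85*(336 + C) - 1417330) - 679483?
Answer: -337125324/163 ≈ -2.0683e+6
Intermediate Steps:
C = -1/163 (C = 1/((16 + 9) - 188) = 1/(25 - 188) = 1/(-163) = -1/163 ≈ -0.0061350)
(85*(336 + C) - 1417330) - 679483 = (85*(336 - 1/163) - 1417330) - 679483 = (85*(54767/163) - 1417330) - 679483 = (4655195/163 - 1417330) - 679483 = -226369595/163 - 679483 = -337125324/163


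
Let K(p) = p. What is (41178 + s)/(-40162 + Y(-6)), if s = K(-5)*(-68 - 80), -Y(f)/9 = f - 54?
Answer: -20959/19811 ≈ -1.0579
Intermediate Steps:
Y(f) = 486 - 9*f (Y(f) = -9*(f - 54) = -9*(-54 + f) = 486 - 9*f)
s = 740 (s = -5*(-68 - 80) = -5*(-148) = 740)
(41178 + s)/(-40162 + Y(-6)) = (41178 + 740)/(-40162 + (486 - 9*(-6))) = 41918/(-40162 + (486 + 54)) = 41918/(-40162 + 540) = 41918/(-39622) = 41918*(-1/39622) = -20959/19811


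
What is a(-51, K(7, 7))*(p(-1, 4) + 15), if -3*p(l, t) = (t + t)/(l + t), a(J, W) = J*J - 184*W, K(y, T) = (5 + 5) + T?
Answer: -66929/9 ≈ -7436.6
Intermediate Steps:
K(y, T) = 10 + T
a(J, W) = J² - 184*W
p(l, t) = -2*t/(3*(l + t)) (p(l, t) = -(t + t)/(3*(l + t)) = -2*t/(3*(l + t)))
a(-51, K(7, 7))*(p(-1, 4) + 15) = ((-51)² - 184*(10 + 7))*(-2*4/(3*(-1) + 3*4) + 15) = (2601 - 184*17)*(-2*4/(-3 + 12) + 15) = (2601 - 3128)*(-2*4/9 + 15) = -527*(-2*4*⅑ + 15) = -527*(-8/9 + 15) = -527*127/9 = -66929/9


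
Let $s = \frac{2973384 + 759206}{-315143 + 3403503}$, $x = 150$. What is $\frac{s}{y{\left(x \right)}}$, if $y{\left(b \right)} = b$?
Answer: $\frac{373259}{46325400} \approx 0.0080573$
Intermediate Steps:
$s = \frac{373259}{308836}$ ($s = \frac{3732590}{3088360} = 3732590 \cdot \frac{1}{3088360} = \frac{373259}{308836} \approx 1.2086$)
$\frac{s}{y{\left(x \right)}} = \frac{373259}{308836 \cdot 150} = \frac{373259}{308836} \cdot \frac{1}{150} = \frac{373259}{46325400}$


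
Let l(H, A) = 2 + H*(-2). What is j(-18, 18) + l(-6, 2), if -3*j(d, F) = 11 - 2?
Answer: 11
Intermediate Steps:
j(d, F) = -3 (j(d, F) = -(11 - 2)/3 = -1/3*9 = -3)
l(H, A) = 2 - 2*H
j(-18, 18) + l(-6, 2) = -3 + (2 - 2*(-6)) = -3 + (2 + 12) = -3 + 14 = 11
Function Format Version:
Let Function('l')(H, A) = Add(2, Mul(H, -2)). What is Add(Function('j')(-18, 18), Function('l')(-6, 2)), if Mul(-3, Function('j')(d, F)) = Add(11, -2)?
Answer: 11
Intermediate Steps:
Function('j')(d, F) = -3 (Function('j')(d, F) = Mul(Rational(-1, 3), Add(11, -2)) = Mul(Rational(-1, 3), 9) = -3)
Function('l')(H, A) = Add(2, Mul(-2, H))
Add(Function('j')(-18, 18), Function('l')(-6, 2)) = Add(-3, Add(2, Mul(-2, -6))) = Add(-3, Add(2, 12)) = Add(-3, 14) = 11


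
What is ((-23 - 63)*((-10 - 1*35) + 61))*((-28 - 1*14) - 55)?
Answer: 133472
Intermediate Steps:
((-23 - 63)*((-10 - 1*35) + 61))*((-28 - 1*14) - 55) = (-86*((-10 - 35) + 61))*((-28 - 14) - 55) = (-86*(-45 + 61))*(-42 - 55) = -86*16*(-97) = -1376*(-97) = 133472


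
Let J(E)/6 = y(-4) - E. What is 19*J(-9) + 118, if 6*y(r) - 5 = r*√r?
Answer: 1239 - 152*I ≈ 1239.0 - 152.0*I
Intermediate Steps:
y(r) = ⅚ + r^(3/2)/6 (y(r) = ⅚ + (r*√r)/6 = ⅚ + r^(3/2)/6)
J(E) = 5 - 8*I - 6*E (J(E) = 6*((⅚ + (-4)^(3/2)/6) - E) = 6*((⅚ + (-8*I)/6) - E) = 6*((⅚ - 4*I/3) - E) = 6*(⅚ - E - 4*I/3) = 5 - 8*I - 6*E)
19*J(-9) + 118 = 19*(5 - 8*I - 6*(-9)) + 118 = 19*(5 - 8*I + 54) + 118 = 19*(59 - 8*I) + 118 = (1121 - 152*I) + 118 = 1239 - 152*I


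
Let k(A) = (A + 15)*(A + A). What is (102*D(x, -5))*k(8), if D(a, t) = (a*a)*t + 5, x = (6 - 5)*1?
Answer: 0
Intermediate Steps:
x = 1 (x = 1*1 = 1)
D(a, t) = 5 + t*a² (D(a, t) = a²*t + 5 = t*a² + 5 = 5 + t*a²)
k(A) = 2*A*(15 + A) (k(A) = (15 + A)*(2*A) = 2*A*(15 + A))
(102*D(x, -5))*k(8) = (102*(5 - 5*1²))*(2*8*(15 + 8)) = (102*(5 - 5*1))*(2*8*23) = (102*(5 - 5))*368 = (102*0)*368 = 0*368 = 0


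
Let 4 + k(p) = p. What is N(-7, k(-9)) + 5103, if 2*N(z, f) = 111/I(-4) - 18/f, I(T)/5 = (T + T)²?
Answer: 42464163/8320 ≈ 5103.9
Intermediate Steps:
k(p) = -4 + p
I(T) = 20*T² (I(T) = 5*(T + T)² = 5*(2*T)² = 5*(4*T²) = 20*T²)
N(z, f) = 111/640 - 9/f (N(z, f) = (111/((20*(-4)²)) - 18/f)/2 = (111/((20*16)) - 18/f)/2 = (111/320 - 18/f)/2 = 111/640 - 9/f)
N(-7, k(-9)) + 5103 = (111/640 - 9/(-4 - 9)) + 5103 = (111/640 - 9/(-13)) + 5103 = (111/640 - 9*(-1/13)) + 5103 = (111/640 + 9/13) + 5103 = 7203/8320 + 5103 = 42464163/8320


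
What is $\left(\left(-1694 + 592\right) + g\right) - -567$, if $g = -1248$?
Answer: $-1783$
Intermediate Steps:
$\left(\left(-1694 + 592\right) + g\right) - -567 = \left(\left(-1694 + 592\right) - 1248\right) - -567 = \left(-1102 - 1248\right) + 567 = -2350 + 567 = -1783$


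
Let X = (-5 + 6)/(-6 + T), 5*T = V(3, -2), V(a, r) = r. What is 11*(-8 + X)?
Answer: -2871/32 ≈ -89.719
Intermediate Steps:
T = -2/5 (T = (1/5)*(-2) = -2/5 ≈ -0.40000)
X = -5/32 (X = (-5 + 6)/(-6 - 2/5) = 1/(-32/5) = 1*(-5/32) = -5/32 ≈ -0.15625)
11*(-8 + X) = 11*(-8 - 5/32) = 11*(-261/32) = -2871/32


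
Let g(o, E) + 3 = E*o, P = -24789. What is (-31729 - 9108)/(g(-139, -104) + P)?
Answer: 40837/10336 ≈ 3.9509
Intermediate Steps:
g(o, E) = -3 + E*o
(-31729 - 9108)/(g(-139, -104) + P) = (-31729 - 9108)/((-3 - 104*(-139)) - 24789) = -40837/((-3 + 14456) - 24789) = -40837/(14453 - 24789) = -40837/(-10336) = -40837*(-1/10336) = 40837/10336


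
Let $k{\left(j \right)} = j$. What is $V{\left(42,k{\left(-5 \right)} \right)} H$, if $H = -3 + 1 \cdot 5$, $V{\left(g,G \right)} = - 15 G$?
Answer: $150$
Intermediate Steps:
$H = 2$ ($H = -3 + 5 = 2$)
$V{\left(42,k{\left(-5 \right)} \right)} H = \left(-15\right) \left(-5\right) 2 = 75 \cdot 2 = 150$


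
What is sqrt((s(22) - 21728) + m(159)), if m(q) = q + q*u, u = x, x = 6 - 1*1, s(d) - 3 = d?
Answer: I*sqrt(20749) ≈ 144.05*I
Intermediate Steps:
s(d) = 3 + d
x = 5 (x = 6 - 1 = 5)
u = 5
m(q) = 6*q (m(q) = q + q*5 = q + 5*q = 6*q)
sqrt((s(22) - 21728) + m(159)) = sqrt(((3 + 22) - 21728) + 6*159) = sqrt((25 - 21728) + 954) = sqrt(-21703 + 954) = sqrt(-20749) = I*sqrt(20749)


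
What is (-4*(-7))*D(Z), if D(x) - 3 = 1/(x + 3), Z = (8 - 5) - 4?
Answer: 98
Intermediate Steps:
Z = -1 (Z = 3 - 4 = -1)
D(x) = 3 + 1/(3 + x) (D(x) = 3 + 1/(x + 3) = 3 + 1/(3 + x))
(-4*(-7))*D(Z) = (-4*(-7))*((10 + 3*(-1))/(3 - 1)) = 28*((10 - 3)/2) = 28*((½)*7) = 28*(7/2) = 98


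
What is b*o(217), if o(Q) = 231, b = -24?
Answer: -5544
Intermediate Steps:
b*o(217) = -24*231 = -5544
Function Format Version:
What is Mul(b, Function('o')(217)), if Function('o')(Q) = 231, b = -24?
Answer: -5544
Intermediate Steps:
Mul(b, Function('o')(217)) = Mul(-24, 231) = -5544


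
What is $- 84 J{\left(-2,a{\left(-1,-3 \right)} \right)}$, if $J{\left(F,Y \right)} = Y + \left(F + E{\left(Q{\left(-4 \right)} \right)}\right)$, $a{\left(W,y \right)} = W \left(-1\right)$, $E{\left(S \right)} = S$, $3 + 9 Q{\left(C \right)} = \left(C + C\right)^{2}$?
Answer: $- \frac{1456}{3} \approx -485.33$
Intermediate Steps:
$Q{\left(C \right)} = - \frac{1}{3} + \frac{4 C^{2}}{9}$ ($Q{\left(C \right)} = - \frac{1}{3} + \frac{\left(C + C\right)^{2}}{9} = - \frac{1}{3} + \frac{\left(2 C\right)^{2}}{9} = - \frac{1}{3} + \frac{4 C^{2}}{9}$)
$a{\left(W,y \right)} = - W$
$J{\left(F,Y \right)} = \frac{61}{9} + F + Y$ ($J{\left(F,Y \right)} = Y - \left(\frac{1}{3} - \frac{64}{9} - F\right) = Y + \left(F + \left(- \frac{1}{3} + \frac{4}{9} \cdot 16\right)\right) = Y + \left(F + \left(- \frac{1}{3} + \frac{64}{9}\right)\right) = Y + \left(F + \frac{61}{9}\right) = Y + \left(\frac{61}{9} + F\right) = \frac{61}{9} + F + Y$)
$- 84 J{\left(-2,a{\left(-1,-3 \right)} \right)} = - 84 \left(\frac{61}{9} - 2 - -1\right) = - 84 \left(\frac{61}{9} - 2 + 1\right) = \left(-84\right) \frac{52}{9} = - \frac{1456}{3}$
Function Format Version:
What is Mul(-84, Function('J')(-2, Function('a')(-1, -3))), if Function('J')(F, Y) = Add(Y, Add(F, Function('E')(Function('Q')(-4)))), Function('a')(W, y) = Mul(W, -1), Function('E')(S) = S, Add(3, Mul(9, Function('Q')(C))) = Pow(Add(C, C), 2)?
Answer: Rational(-1456, 3) ≈ -485.33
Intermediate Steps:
Function('Q')(C) = Add(Rational(-1, 3), Mul(Rational(4, 9), Pow(C, 2))) (Function('Q')(C) = Add(Rational(-1, 3), Mul(Rational(1, 9), Pow(Add(C, C), 2))) = Add(Rational(-1, 3), Mul(Rational(1, 9), Pow(Mul(2, C), 2))) = Add(Rational(-1, 3), Mul(Rational(1, 9), Mul(4, Pow(C, 2)))) = Add(Rational(-1, 3), Mul(Rational(4, 9), Pow(C, 2))))
Function('a')(W, y) = Mul(-1, W)
Function('J')(F, Y) = Add(Rational(61, 9), F, Y) (Function('J')(F, Y) = Add(Y, Add(F, Add(Rational(-1, 3), Mul(Rational(4, 9), Pow(-4, 2))))) = Add(Y, Add(F, Add(Rational(-1, 3), Mul(Rational(4, 9), 16)))) = Add(Y, Add(F, Add(Rational(-1, 3), Rational(64, 9)))) = Add(Y, Add(F, Rational(61, 9))) = Add(Y, Add(Rational(61, 9), F)) = Add(Rational(61, 9), F, Y))
Mul(-84, Function('J')(-2, Function('a')(-1, -3))) = Mul(-84, Add(Rational(61, 9), -2, Mul(-1, -1))) = Mul(-84, Add(Rational(61, 9), -2, 1)) = Mul(-84, Rational(52, 9)) = Rational(-1456, 3)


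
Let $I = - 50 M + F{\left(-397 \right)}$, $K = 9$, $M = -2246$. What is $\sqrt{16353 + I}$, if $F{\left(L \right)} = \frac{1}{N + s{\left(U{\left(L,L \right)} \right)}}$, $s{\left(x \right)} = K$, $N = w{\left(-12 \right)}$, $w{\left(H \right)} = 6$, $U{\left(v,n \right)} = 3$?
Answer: $\frac{2 \sqrt{7236735}}{15} \approx 358.68$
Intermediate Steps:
$N = 6$
$s{\left(x \right)} = 9$
$F{\left(L \right)} = \frac{1}{15}$ ($F{\left(L \right)} = \frac{1}{6 + 9} = \frac{1}{15}$)
$I = \frac{1684501}{15}$ ($I = \left(-50\right) \left(-2246\right) + \frac{1}{15} = 112300 + \frac{1}{15} = \frac{1684501}{15} \approx 1.123 \cdot 10^{5}$)
$\sqrt{16353 + I} = \sqrt{16353 + \frac{1684501}{15}} = \sqrt{\frac{1929796}{15}} = \frac{2 \sqrt{7236735}}{15}$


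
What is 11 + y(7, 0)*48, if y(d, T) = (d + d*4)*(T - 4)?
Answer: -6709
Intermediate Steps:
y(d, T) = 5*d*(-4 + T) (y(d, T) = (d + 4*d)*(-4 + T) = (5*d)*(-4 + T) = 5*d*(-4 + T))
11 + y(7, 0)*48 = 11 + (5*7*(-4 + 0))*48 = 11 + (5*7*(-4))*48 = 11 - 140*48 = 11 - 6720 = -6709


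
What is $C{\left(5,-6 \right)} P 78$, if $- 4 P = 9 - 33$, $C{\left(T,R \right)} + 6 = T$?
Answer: $-468$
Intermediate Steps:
$C{\left(T,R \right)} = -6 + T$
$P = 6$ ($P = - \frac{9 - 33}{4} = \left(- \frac{1}{4}\right) \left(-24\right) = 6$)
$C{\left(5,-6 \right)} P 78 = \left(-6 + 5\right) 6 \cdot 78 = \left(-1\right) 6 \cdot 78 = \left(-6\right) 78 = -468$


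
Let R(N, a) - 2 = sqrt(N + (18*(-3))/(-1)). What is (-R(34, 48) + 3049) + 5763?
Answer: 8810 - 2*sqrt(22) ≈ 8800.6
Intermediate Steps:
R(N, a) = 2 + sqrt(54 + N) (R(N, a) = 2 + sqrt(N + (18*(-3))/(-1)) = 2 + sqrt(N - 54*(-1)) = 2 + sqrt(N + 54) = 2 + sqrt(54 + N))
(-R(34, 48) + 3049) + 5763 = (-(2 + sqrt(54 + 34)) + 3049) + 5763 = (-(2 + sqrt(88)) + 3049) + 5763 = (-(2 + 2*sqrt(22)) + 3049) + 5763 = ((-2 - 2*sqrt(22)) + 3049) + 5763 = (3047 - 2*sqrt(22)) + 5763 = 8810 - 2*sqrt(22)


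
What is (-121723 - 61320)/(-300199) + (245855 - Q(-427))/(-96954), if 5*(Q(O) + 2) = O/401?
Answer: -56199486799789/29178257580615 ≈ -1.9261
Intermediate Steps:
Q(O) = -2 + O/2005 (Q(O) = -2 + (O/401)/5 = -2 + O/2005)
(-121723 - 61320)/(-300199) + (245855 - Q(-427))/(-96954) = (-121723 - 61320)/(-300199) + (245855 - (-2 + (1/2005)*(-427)))/(-96954) = -183043*(-1/300199) + (245855 - (-2 - 427/2005))*(-1/96954) = 183043/300199 + (245855 - 1*(-4437/2005))*(-1/96954) = 183043/300199 + (245855 + 4437/2005)*(-1/96954) = 183043/300199 + (492943712/2005)*(-1/96954) = 183043/300199 - 246471856/97196385 = -56199486799789/29178257580615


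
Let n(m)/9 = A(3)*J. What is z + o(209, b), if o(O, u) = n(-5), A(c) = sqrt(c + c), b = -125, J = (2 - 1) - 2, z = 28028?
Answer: 28028 - 9*sqrt(6) ≈ 28006.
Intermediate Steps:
J = -1 (J = 1 - 2 = -1)
A(c) = sqrt(2)*sqrt(c) (A(c) = sqrt(2*c) = sqrt(2)*sqrt(c))
n(m) = -9*sqrt(6) (n(m) = 9*((sqrt(2)*sqrt(3))*(-1)) = 9*(sqrt(6)*(-1)) = 9*(-sqrt(6)) = -9*sqrt(6))
o(O, u) = -9*sqrt(6)
z + o(209, b) = 28028 - 9*sqrt(6)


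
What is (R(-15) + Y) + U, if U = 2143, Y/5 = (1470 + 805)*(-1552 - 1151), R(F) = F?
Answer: -30744497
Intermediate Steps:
Y = -30746625 (Y = 5*((1470 + 805)*(-1552 - 1151)) = 5*(2275*(-2703)) = 5*(-6149325) = -30746625)
(R(-15) + Y) + U = (-15 - 30746625) + 2143 = -30746640 + 2143 = -30744497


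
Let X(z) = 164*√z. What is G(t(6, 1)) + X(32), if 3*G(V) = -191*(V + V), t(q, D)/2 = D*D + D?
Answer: -1528/3 + 656*√2 ≈ 418.39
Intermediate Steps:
t(q, D) = 2*D + 2*D² (t(q, D) = 2*(D*D + D) = 2*(D² + D) = 2*(D + D²) = 2*D + 2*D²)
G(V) = -382*V/3 (G(V) = (-191*(V + V))/3 = (-382*V)/3 = -382*V/3)
G(t(6, 1)) + X(32) = -764*(1 + 1)/3 + 164*√32 = -764*2/3 + 164*(4*√2) = -382/3*4 + 656*√2 = -1528/3 + 656*√2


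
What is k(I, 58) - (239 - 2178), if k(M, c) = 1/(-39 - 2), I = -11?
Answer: 79498/41 ≈ 1939.0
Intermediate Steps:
k(M, c) = -1/41 (k(M, c) = 1/(-41) = -1/41)
k(I, 58) - (239 - 2178) = -1/41 - (239 - 2178) = -1/41 - 1*(-1939) = -1/41 + 1939 = 79498/41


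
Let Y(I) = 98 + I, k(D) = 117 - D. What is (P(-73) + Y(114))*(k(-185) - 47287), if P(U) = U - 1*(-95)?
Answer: -10994490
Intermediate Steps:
P(U) = 95 + U (P(U) = U + 95 = 95 + U)
(P(-73) + Y(114))*(k(-185) - 47287) = ((95 - 73) + (98 + 114))*((117 - 1*(-185)) - 47287) = (22 + 212)*((117 + 185) - 47287) = 234*(302 - 47287) = 234*(-46985) = -10994490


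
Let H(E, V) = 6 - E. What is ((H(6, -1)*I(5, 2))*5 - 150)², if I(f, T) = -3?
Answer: 22500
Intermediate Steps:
((H(6, -1)*I(5, 2))*5 - 150)² = (((6 - 1*6)*(-3))*5 - 150)² = (((6 - 6)*(-3))*5 - 150)² = ((0*(-3))*5 - 150)² = (0*5 - 150)² = (0 - 150)² = (-150)² = 22500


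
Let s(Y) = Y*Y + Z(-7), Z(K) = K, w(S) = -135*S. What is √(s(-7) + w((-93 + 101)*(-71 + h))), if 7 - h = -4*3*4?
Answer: √17322 ≈ 131.61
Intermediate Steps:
h = 55 (h = 7 - (-4*3)*4 = 7 - (-12)*4 = 7 - 1*(-48) = 7 + 48 = 55)
s(Y) = -7 + Y² (s(Y) = Y*Y - 7 = Y² - 7 = -7 + Y²)
√(s(-7) + w((-93 + 101)*(-71 + h))) = √((-7 + (-7)²) - 135*(-93 + 101)*(-71 + 55)) = √((-7 + 49) - 1080*(-16)) = √(42 - 135*(-128)) = √(42 + 17280) = √17322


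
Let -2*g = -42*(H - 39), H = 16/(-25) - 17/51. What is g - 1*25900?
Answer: -668486/25 ≈ -26739.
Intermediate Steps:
H = -73/75 (H = 16*(-1/25) - 17*1/51 = -16/25 - ⅓ = -73/75 ≈ -0.97333)
g = -20986/25 (g = -(-21)*(-73/75 - 39) = -(-21)*(-2998)/75 = -½*41972/25 = -20986/25 ≈ -839.44)
g - 1*25900 = -20986/25 - 1*25900 = -20986/25 - 25900 = -668486/25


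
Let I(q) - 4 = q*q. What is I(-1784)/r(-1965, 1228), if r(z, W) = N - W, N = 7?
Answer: -3182660/1221 ≈ -2606.6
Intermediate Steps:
r(z, W) = 7 - W
I(q) = 4 + q² (I(q) = 4 + q*q = 4 + q²)
I(-1784)/r(-1965, 1228) = (4 + (-1784)²)/(7 - 1*1228) = (4 + 3182656)/(7 - 1228) = 3182660/(-1221) = 3182660*(-1/1221) = -3182660/1221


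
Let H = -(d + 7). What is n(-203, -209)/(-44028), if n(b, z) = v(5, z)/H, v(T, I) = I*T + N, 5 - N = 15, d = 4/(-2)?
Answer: -211/44028 ≈ -0.0047924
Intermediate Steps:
d = -2 (d = 4*(-½) = -2)
N = -10 (N = 5 - 1*15 = 5 - 15 = -10)
v(T, I) = -10 + I*T (v(T, I) = I*T - 10 = -10 + I*T)
H = -5 (H = -(-2 + 7) = -1*5 = -5)
n(b, z) = 2 - z (n(b, z) = (-10 + z*5)/(-5) = (-10 + 5*z)*(-⅕) = 2 - z)
n(-203, -209)/(-44028) = (2 - 1*(-209))/(-44028) = (2 + 209)*(-1/44028) = 211*(-1/44028) = -211/44028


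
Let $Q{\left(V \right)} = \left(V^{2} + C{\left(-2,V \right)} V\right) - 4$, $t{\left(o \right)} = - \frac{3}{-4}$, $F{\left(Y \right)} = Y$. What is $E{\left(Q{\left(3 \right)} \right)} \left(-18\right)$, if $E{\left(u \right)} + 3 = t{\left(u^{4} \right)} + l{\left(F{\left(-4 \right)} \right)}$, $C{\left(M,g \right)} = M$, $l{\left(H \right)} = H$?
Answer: $\frac{225}{2} \approx 112.5$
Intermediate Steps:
$t{\left(o \right)} = \frac{3}{4}$ ($t{\left(o \right)} = \left(-3\right) \left(- \frac{1}{4}\right) = \frac{3}{4}$)
$Q{\left(V \right)} = -4 + V^{2} - 2 V$ ($Q{\left(V \right)} = \left(V^{2} - 2 V\right) - 4 = -4 + V^{2} - 2 V$)
$E{\left(u \right)} = - \frac{25}{4}$ ($E{\left(u \right)} = -3 + \left(\frac{3}{4} - 4\right) = -3 - \frac{13}{4} = - \frac{25}{4}$)
$E{\left(Q{\left(3 \right)} \right)} \left(-18\right) = \left(- \frac{25}{4}\right) \left(-18\right) = \frac{225}{2}$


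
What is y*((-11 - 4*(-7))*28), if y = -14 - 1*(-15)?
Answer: 476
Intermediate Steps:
y = 1 (y = -14 + 15 = 1)
y*((-11 - 4*(-7))*28) = 1*((-11 - 4*(-7))*28) = 1*((-11 + 28)*28) = 1*(17*28) = 1*476 = 476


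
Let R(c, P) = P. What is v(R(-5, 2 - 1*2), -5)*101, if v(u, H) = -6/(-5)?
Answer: 606/5 ≈ 121.20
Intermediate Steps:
v(u, H) = 6/5 (v(u, H) = -6*(-⅕) = 6/5)
v(R(-5, 2 - 1*2), -5)*101 = (6/5)*101 = 606/5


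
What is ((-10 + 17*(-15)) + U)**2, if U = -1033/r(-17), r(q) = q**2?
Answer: 6024553924/83521 ≈ 72132.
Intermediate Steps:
U = -1033/289 (U = -1033/((-17)**2) = -1033/289 ≈ -3.5744)
((-10 + 17*(-15)) + U)**2 = ((-10 + 17*(-15)) - 1033/289)**2 = ((-10 - 255) - 1033/289)**2 = (-265 - 1033/289)**2 = (-77618/289)**2 = 6024553924/83521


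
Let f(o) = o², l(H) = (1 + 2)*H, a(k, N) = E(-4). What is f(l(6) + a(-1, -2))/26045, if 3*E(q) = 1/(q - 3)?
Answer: 142129/11485845 ≈ 0.012374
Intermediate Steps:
E(q) = 1/(3*(-3 + q)) (E(q) = 1/(3*(q - 3)) = 1/(3*(-3 + q)))
a(k, N) = -1/21 (a(k, N) = 1/(3*(-3 - 4)) = (⅓)/(-7) = (⅓)*(-⅐) = -1/21)
l(H) = 3*H
f(l(6) + a(-1, -2))/26045 = (3*6 - 1/21)²/26045 = (18 - 1/21)²*(1/26045) = (377/21)²*(1/26045) = (142129/441)*(1/26045) = 142129/11485845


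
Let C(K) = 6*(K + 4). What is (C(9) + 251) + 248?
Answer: 577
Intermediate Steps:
C(K) = 24 + 6*K (C(K) = 6*(4 + K) = 24 + 6*K)
(C(9) + 251) + 248 = ((24 + 6*9) + 251) + 248 = ((24 + 54) + 251) + 248 = (78 + 251) + 248 = 329 + 248 = 577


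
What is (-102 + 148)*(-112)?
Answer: -5152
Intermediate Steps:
(-102 + 148)*(-112) = 46*(-112) = -5152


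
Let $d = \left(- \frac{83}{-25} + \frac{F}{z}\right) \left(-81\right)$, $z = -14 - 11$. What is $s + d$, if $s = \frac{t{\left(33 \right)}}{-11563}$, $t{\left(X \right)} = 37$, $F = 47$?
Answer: $- \frac{33718633}{289075} \approx -116.64$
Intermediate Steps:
$z = -25$
$s = - \frac{37}{11563}$ ($s = \frac{37}{-11563} = 37 \left(- \frac{1}{11563}\right) = - \frac{37}{11563} \approx -0.0031999$)
$d = - \frac{2916}{25}$ ($d = \left(- \frac{83}{-25} + \frac{47}{-25}\right) \left(-81\right) = \left(\left(-83\right) \left(- \frac{1}{25}\right) + 47 \left(- \frac{1}{25}\right)\right) \left(-81\right) = \left(\frac{83}{25} - \frac{47}{25}\right) \left(-81\right) = \frac{36}{25} \left(-81\right) = - \frac{2916}{25} \approx -116.64$)
$s + d = - \frac{37}{11563} - \frac{2916}{25} = - \frac{33718633}{289075}$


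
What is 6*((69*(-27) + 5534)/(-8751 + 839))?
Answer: -11013/3956 ≈ -2.7839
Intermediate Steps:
6*((69*(-27) + 5534)/(-8751 + 839)) = 6*((-1863 + 5534)/(-7912)) = 6*(3671*(-1/7912)) = 6*(-3671/7912) = -11013/3956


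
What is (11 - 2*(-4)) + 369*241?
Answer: 88948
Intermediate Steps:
(11 - 2*(-4)) + 369*241 = (11 + 8) + 88929 = 19 + 88929 = 88948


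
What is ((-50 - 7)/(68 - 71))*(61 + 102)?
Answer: 3097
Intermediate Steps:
((-50 - 7)/(68 - 71))*(61 + 102) = -57/(-3)*163 = -57*(-⅓)*163 = 19*163 = 3097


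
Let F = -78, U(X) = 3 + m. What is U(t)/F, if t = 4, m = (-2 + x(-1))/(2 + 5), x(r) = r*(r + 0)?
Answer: -10/273 ≈ -0.036630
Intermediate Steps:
x(r) = r**2 (x(r) = r*r = r**2)
m = -1/7 (m = (-2 + (-1)**2)/(2 + 5) = (-2 + 1)/7 = -1*1/7 = -1/7 ≈ -0.14286)
U(X) = 20/7 (U(X) = 3 - 1/7 = 20/7)
U(t)/F = (20/7)/(-78) = (20/7)*(-1/78) = -10/273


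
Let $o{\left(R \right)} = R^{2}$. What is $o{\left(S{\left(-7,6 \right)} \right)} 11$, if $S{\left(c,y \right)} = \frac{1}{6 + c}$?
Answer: $11$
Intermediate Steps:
$o{\left(S{\left(-7,6 \right)} \right)} 11 = \left(\frac{1}{6 - 7}\right)^{2} \cdot 11 = \left(\frac{1}{-1}\right)^{2} \cdot 11 = \left(-1\right)^{2} \cdot 11 = 1 \cdot 11 = 11$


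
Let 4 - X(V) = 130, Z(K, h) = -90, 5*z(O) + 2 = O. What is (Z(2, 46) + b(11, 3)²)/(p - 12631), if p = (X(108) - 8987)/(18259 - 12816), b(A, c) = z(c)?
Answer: 12241307/1718991150 ≈ 0.0071212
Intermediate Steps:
z(O) = -⅖ + O/5
b(A, c) = -⅖ + c/5
X(V) = -126 (X(V) = 4 - 1*130 = 4 - 130 = -126)
p = -9113/5443 (p = (-126 - 8987)/(18259 - 12816) = -9113/5443 ≈ -1.6743)
(Z(2, 46) + b(11, 3)²)/(p - 12631) = (-90 + (-⅖ + (⅕)*3)²)/(-9113/5443 - 12631) = (-90 + (-⅖ + ⅗)²)/(-68759646/5443) = (-90 + (⅕)²)*(-5443/68759646) = (-90 + 1/25)*(-5443/68759646) = -2249/25*(-5443/68759646) = 12241307/1718991150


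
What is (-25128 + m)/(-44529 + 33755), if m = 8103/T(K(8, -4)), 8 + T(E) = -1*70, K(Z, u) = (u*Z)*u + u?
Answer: 656029/280124 ≈ 2.3419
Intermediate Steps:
K(Z, u) = u + Z*u**2 (K(Z, u) = (Z*u)*u + u = Z*u**2 + u = u + Z*u**2)
T(E) = -78 (T(E) = -8 - 1*70 = -8 - 70 = -78)
m = -2701/26 (m = 8103/(-78) = 8103*(-1/78) = -2701/26 ≈ -103.88)
(-25128 + m)/(-44529 + 33755) = (-25128 - 2701/26)/(-44529 + 33755) = -656029/26/(-10774) = -656029/26*(-1/10774) = 656029/280124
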